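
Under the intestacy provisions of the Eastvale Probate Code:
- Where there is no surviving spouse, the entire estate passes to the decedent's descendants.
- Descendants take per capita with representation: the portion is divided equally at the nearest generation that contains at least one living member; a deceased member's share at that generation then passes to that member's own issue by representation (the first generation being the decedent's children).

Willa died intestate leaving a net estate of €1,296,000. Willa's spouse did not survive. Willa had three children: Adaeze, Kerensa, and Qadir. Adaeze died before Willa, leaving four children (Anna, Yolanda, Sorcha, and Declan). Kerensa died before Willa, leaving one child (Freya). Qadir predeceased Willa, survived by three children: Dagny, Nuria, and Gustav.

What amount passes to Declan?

Declan receives €162,000.

The entire €1,296,000 passes to the descendants.
No child survives, so the initial division is made at the grandchildren's generation.
That amount (€1,296,000) is divided into 8 shares of €162,000: Anna, Yolanda, Sorcha, Declan, Freya, Dagny, Nuria, and Gustav each take €162,000.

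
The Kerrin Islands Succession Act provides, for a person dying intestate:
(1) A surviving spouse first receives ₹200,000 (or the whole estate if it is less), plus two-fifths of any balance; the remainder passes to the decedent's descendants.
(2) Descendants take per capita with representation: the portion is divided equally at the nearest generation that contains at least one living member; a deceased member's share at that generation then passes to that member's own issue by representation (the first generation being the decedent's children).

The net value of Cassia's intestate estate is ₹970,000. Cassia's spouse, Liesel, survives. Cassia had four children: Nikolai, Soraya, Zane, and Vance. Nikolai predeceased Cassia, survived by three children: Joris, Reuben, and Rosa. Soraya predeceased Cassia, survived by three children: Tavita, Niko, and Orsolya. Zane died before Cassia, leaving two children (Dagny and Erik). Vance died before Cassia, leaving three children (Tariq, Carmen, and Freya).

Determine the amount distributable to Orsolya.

Liesel first takes ₹200,000, leaving a balance of ₹770,000. Liesel then takes two-fifths of the balance (₹308,000), for a total of ₹508,000. The remaining ₹462,000 passes to the descendants.
No child survives, so the initial division is made at the grandchildren's generation.
The descendants' portion (₹462,000) is divided into 11 shares of ₹42,000: Joris, Reuben, Rosa, Tavita, Niko, Orsolya, Dagny, Erik, Tariq, Carmen, and Freya each take ₹42,000.

Orsolya receives ₹42,000.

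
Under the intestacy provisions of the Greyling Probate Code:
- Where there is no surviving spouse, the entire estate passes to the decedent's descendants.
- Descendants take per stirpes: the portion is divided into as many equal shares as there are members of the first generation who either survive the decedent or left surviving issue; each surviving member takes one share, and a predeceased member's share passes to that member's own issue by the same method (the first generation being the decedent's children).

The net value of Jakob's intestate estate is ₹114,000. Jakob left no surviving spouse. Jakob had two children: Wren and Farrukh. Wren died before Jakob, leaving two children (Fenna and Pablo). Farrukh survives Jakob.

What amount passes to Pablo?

The entire ₹114,000 passes to the descendants.
That amount (₹114,000) is divided into 2 shares of ₹57,000: Farrukh takes ₹57,000; Wren's ₹57,000 share passes to Wren's issue.
Wren's share (₹57,000) is divided into 2 shares of ₹28,500: Fenna and Pablo each take ₹28,500.

Pablo receives ₹28,500.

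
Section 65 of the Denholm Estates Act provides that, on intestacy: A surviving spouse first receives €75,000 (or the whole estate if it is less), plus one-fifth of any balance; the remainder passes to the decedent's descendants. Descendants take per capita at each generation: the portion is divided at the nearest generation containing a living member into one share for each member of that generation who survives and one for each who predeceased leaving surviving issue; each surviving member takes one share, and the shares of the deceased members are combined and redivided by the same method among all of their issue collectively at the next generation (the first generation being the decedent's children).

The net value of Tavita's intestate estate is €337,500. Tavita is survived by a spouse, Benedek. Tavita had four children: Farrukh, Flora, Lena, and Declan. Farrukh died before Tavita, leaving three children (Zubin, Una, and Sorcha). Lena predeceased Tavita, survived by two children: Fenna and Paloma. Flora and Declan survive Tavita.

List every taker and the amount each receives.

Benedek first takes €75,000, leaving a balance of €262,500. Benedek then takes one-fifth of the balance (€52,500), for a total of €127,500. The remaining €210,000 passes to the descendants.
The descendants' portion (€210,000) is divided at the children's generation into 4 shares of €52,500. Flora and Declan each take €52,500. The 2 shares of the deceased (Farrukh and Lena) are combined into a pool of €105,000.
That pool (€105,000) is divided at the grandchildren's generation equally among Zubin, Una, Sorcha, Fenna, and Paloma: €21,000 each.

Benedek: €127,500; Zubin: €21,000; Una: €21,000; Sorcha: €21,000; Flora: €52,500; Fenna: €21,000; Paloma: €21,000; Declan: €52,500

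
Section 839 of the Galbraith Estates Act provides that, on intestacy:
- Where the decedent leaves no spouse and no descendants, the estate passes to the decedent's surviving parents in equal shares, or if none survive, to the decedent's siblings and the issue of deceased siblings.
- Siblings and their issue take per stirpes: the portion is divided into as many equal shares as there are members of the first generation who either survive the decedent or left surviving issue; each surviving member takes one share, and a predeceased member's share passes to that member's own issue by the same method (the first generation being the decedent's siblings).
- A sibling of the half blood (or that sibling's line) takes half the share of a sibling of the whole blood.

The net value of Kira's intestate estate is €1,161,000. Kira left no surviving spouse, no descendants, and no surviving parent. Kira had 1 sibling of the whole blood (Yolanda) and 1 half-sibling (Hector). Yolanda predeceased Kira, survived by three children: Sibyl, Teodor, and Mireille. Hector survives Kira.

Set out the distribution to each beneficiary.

Sibyl: €258,000; Teodor: €258,000; Mireille: €258,000; Hector: €387,000

The entire €1,161,000 passes to the siblings and their issue.
Counting each half-blood sibling's line as half a unit, there are 3/2 units in €1,161,000, so one unit is €774,000. Whole-blood lines (Yolanda) take €774,000 each; half-blood lines (Hector) take €387,000 each.
Yolanda's share (€774,000) is divided into 3 shares of €258,000: Sibyl, Teodor, and Mireille each take €258,000.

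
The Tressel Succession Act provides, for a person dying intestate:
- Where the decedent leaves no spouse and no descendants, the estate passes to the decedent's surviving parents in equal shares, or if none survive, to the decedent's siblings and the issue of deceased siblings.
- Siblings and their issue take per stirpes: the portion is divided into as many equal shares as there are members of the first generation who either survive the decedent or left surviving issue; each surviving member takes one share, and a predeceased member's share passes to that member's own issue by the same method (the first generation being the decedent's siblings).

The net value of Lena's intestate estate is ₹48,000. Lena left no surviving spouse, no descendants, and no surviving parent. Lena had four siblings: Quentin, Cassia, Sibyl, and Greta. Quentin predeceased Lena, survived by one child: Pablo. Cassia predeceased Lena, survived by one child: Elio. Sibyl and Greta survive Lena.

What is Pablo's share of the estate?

Pablo receives ₹12,000.

The entire ₹48,000 passes to the siblings and their issue.
That amount (₹48,000) is divided into 4 shares of ₹12,000: Sibyl and Greta each take ₹12,000; Quentin's ₹12,000 share passes to Quentin's issue; Cassia's ₹12,000 share passes to Cassia's issue.
Quentin's share (₹12,000) passes entirely to Pablo.
Cassia's share (₹12,000) passes entirely to Elio.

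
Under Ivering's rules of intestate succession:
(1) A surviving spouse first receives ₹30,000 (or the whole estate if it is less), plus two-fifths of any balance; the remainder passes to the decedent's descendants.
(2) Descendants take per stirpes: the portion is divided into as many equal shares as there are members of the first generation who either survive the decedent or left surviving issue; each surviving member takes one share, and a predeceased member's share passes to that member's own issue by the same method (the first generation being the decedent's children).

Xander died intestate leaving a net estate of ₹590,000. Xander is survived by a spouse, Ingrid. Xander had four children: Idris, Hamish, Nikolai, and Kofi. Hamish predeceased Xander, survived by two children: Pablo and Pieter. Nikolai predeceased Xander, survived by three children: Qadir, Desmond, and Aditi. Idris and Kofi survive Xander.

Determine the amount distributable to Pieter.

Pieter receives ₹42,000.

Ingrid first takes ₹30,000, leaving a balance of ₹560,000. Ingrid then takes two-fifths of the balance (₹224,000), for a total of ₹254,000. The remaining ₹336,000 passes to the descendants.
The descendants' portion (₹336,000) is divided into 4 shares of ₹84,000: Idris and Kofi each take ₹84,000; Hamish's ₹84,000 share passes to Hamish's issue; Nikolai's ₹84,000 share passes to Nikolai's issue.
Hamish's share (₹84,000) is divided into 2 shares of ₹42,000: Pablo and Pieter each take ₹42,000.
Nikolai's share (₹84,000) is divided into 3 shares of ₹28,000: Qadir, Desmond, and Aditi each take ₹28,000.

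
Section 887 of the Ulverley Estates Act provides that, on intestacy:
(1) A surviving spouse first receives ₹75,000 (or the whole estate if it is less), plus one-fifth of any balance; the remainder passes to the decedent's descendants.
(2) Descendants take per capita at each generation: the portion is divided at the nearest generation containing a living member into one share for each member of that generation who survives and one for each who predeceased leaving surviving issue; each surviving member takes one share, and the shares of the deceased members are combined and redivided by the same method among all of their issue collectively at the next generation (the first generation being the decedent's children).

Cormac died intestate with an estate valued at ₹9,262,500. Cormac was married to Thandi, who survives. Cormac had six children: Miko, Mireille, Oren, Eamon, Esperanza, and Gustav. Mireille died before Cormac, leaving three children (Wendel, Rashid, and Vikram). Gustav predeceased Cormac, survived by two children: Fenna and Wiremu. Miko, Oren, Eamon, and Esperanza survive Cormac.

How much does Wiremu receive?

Thandi first takes ₹75,000, leaving a balance of ₹9,187,500. Thandi then takes one-fifth of the balance (₹1,837,500), for a total of ₹1,912,500. The remaining ₹7,350,000 passes to the descendants.
The descendants' portion (₹7,350,000) is divided at the children's generation into 6 shares of ₹1,225,000. Miko, Oren, Eamon, and Esperanza each take ₹1,225,000. The 2 shares of the deceased (Mireille and Gustav) are combined into a pool of ₹2,450,000.
That pool (₹2,450,000) is divided at the grandchildren's generation equally among Wendel, Rashid, Vikram, Fenna, and Wiremu: ₹490,000 each.

Wiremu receives ₹490,000.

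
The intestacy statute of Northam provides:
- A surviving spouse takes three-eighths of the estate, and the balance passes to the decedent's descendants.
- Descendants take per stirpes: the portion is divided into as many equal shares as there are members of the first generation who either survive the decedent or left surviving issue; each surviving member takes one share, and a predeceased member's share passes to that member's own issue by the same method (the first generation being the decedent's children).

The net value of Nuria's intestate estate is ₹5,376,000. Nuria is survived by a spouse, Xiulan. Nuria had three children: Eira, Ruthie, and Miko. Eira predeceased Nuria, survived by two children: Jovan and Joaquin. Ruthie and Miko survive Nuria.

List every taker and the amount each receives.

Xiulan: ₹2,016,000; Jovan: ₹560,000; Joaquin: ₹560,000; Ruthie: ₹1,120,000; Miko: ₹1,120,000

Xiulan takes three-eighths of ₹5,376,000 = ₹2,016,000. The remaining ₹3,360,000 passes to the descendants.
The descendants' portion (₹3,360,000) is divided into 3 shares of ₹1,120,000: Ruthie and Miko each take ₹1,120,000; Eira's ₹1,120,000 share passes to Eira's issue.
Eira's share (₹1,120,000) is divided into 2 shares of ₹560,000: Jovan and Joaquin each take ₹560,000.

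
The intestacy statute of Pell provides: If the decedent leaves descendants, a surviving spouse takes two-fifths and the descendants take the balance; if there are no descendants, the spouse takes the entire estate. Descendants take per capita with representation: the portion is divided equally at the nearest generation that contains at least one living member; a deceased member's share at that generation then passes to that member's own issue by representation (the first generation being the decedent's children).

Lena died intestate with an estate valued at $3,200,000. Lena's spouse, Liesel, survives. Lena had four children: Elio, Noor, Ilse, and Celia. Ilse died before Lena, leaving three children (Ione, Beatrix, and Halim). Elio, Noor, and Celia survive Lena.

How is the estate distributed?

Liesel takes two-fifths of $3,200,000 = $1,280,000. The remaining $1,920,000 passes to the descendants.
The descendants' portion ($1,920,000) is divided into 4 shares of $480,000: Elio, Noor, and Celia each take $480,000; Ilse's $480,000 share passes to Ilse's issue.
Ilse's share ($480,000) is divided into 3 shares of $160,000: Ione, Beatrix, and Halim each take $160,000.

Liesel: $1,280,000; Elio: $480,000; Noor: $480,000; Ione: $160,000; Beatrix: $160,000; Halim: $160,000; Celia: $480,000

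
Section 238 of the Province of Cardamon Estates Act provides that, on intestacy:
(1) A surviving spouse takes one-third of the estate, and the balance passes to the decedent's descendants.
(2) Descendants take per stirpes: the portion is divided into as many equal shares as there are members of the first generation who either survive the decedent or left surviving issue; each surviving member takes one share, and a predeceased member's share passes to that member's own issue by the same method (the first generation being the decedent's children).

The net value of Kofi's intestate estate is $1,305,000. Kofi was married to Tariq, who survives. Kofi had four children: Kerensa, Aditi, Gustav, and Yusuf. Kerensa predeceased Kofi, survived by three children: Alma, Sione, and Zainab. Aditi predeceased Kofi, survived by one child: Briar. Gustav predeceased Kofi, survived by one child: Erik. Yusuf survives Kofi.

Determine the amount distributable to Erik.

Erik receives $217,500.

Tariq takes one-third of $1,305,000 = $435,000. The remaining $870,000 passes to the descendants.
The descendants' portion ($870,000) is divided into 4 shares of $217,500: Yusuf takes $217,500; Kerensa's $217,500 share passes to Kerensa's issue; Aditi's $217,500 share passes to Aditi's issue; Gustav's $217,500 share passes to Gustav's issue.
Kerensa's share ($217,500) is divided into 3 shares of $72,500: Alma, Sione, and Zainab each take $72,500.
Aditi's share ($217,500) passes entirely to Briar.
Gustav's share ($217,500) passes entirely to Erik.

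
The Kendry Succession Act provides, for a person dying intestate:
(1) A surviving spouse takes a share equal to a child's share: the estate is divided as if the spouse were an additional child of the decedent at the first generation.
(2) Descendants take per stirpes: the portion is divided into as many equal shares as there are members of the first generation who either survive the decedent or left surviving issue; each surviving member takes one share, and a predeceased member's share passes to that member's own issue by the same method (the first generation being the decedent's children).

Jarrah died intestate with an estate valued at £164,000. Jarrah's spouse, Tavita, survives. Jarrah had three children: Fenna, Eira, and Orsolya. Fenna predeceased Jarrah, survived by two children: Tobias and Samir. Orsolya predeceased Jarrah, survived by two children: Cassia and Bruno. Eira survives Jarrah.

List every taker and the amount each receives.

Tavita: £41,000; Tobias: £20,500; Samir: £20,500; Eira: £41,000; Cassia: £20,500; Bruno: £20,500

The spouse counts as an additional share at the children's level, so there are 4 primary shares of £41,000. Tavita takes one such share (£41,000).
The children's combined portion (£123,000) is divided into 3 shares of £41,000: Eira takes £41,000; Fenna's £41,000 share passes to Fenna's issue; Orsolya's £41,000 share passes to Orsolya's issue.
Fenna's share (£41,000) is divided into 2 shares of £20,500: Tobias and Samir each take £20,500.
Orsolya's share (£41,000) is divided into 2 shares of £20,500: Cassia and Bruno each take £20,500.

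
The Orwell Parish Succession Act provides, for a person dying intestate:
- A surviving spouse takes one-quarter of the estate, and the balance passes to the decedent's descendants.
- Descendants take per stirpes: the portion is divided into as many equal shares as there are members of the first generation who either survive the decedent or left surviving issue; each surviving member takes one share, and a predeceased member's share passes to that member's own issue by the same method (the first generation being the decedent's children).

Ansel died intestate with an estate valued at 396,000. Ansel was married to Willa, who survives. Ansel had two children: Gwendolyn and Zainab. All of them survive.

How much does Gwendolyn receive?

Willa takes one-quarter of 396,000 = 99,000. The remaining 297,000 passes to the descendants.
The descendants' portion (297,000) is divided into 2 shares of 148,500: Gwendolyn and Zainab each take 148,500.

Gwendolyn receives 148,500.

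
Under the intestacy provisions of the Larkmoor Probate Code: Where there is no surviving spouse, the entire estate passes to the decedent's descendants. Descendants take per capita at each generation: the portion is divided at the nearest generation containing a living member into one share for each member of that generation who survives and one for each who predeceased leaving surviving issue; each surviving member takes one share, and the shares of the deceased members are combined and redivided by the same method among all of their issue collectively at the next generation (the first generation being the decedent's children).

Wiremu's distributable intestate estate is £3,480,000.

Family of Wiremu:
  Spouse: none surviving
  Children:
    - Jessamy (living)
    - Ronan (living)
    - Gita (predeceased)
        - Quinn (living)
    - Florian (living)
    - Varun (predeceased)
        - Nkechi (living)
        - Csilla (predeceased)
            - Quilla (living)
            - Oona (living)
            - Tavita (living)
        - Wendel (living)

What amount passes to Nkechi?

The entire £3,480,000 passes to the descendants.
That amount (£3,480,000) is divided at the children's generation into 5 shares of £696,000. Jessamy, Ronan, and Florian each take £696,000. The 2 shares of the deceased (Gita and Varun) are combined into a pool of £1,392,000.
That pool (£1,392,000) is divided at the grandchildren's generation into 4 shares of £348,000. Quinn, Nkechi, and Wendel each take £348,000. The remaining share for the deceased Csilla (£348,000) is carried to the next generation.
That pool (£348,000) is divided at the great-grandchildren's generation equally among Quilla, Oona, and Tavita: £116,000 each.

Nkechi receives £348,000.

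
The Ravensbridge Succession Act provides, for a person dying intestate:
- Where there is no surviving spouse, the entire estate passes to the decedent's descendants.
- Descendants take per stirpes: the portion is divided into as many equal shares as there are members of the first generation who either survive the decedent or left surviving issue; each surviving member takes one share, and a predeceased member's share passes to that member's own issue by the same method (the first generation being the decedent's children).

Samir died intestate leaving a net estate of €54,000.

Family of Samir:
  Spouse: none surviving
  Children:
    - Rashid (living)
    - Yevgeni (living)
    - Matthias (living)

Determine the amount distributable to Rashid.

The entire €54,000 passes to the descendants.
That amount (€54,000) is divided into 3 shares of €18,000: Rashid, Yevgeni, and Matthias each take €18,000.

Rashid receives €18,000.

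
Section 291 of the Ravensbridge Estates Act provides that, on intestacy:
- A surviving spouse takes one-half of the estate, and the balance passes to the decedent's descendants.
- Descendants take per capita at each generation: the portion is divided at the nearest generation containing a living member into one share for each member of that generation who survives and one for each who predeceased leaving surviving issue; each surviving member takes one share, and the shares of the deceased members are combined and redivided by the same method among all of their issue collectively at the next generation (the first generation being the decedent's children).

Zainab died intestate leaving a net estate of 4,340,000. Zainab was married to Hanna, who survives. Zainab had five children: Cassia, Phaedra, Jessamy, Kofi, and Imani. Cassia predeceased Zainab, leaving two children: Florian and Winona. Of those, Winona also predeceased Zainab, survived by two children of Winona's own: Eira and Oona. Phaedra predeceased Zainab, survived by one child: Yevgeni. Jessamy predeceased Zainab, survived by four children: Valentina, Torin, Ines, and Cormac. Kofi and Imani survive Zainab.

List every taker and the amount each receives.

Hanna takes one-half of 4,340,000 = 2,170,000. The remaining 2,170,000 passes to the descendants.
The descendants' portion (2,170,000) is divided at the children's generation into 5 shares of 434,000. Kofi and Imani each take 434,000. The 3 shares of the deceased (Cassia, Phaedra, and Jessamy) are combined into a pool of 1,302,000.
That pool (1,302,000) is divided at the grandchildren's generation into 7 shares of 186,000. Florian, Yevgeni, Valentina, Torin, Ines, and Cormac each take 186,000. The remaining share for the deceased Winona (186,000) is carried to the next generation.
That pool (186,000) is divided at the great-grandchildren's generation equally among Eira and Oona: 93,000 each.

Hanna: 2,170,000; Florian: 186,000; Eira: 93,000; Oona: 93,000; Yevgeni: 186,000; Valentina: 186,000; Torin: 186,000; Ines: 186,000; Cormac: 186,000; Kofi: 434,000; Imani: 434,000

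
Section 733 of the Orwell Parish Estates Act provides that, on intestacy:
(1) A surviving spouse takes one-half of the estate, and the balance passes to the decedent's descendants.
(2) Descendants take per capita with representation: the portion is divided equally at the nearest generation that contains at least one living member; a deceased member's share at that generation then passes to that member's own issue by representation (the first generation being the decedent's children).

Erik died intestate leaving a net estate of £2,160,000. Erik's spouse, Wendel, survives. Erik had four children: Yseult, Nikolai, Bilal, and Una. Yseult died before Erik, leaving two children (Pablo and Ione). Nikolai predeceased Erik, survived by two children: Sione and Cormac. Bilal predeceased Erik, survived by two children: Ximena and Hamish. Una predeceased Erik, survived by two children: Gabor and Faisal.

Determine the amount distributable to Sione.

Wendel takes one-half of £2,160,000 = £1,080,000. The remaining £1,080,000 passes to the descendants.
No child survives, so the initial division is made at the grandchildren's generation.
The descendants' portion (£1,080,000) is divided into 8 shares of £135,000: Pablo, Ione, Sione, Cormac, Ximena, Hamish, Gabor, and Faisal each take £135,000.

Sione receives £135,000.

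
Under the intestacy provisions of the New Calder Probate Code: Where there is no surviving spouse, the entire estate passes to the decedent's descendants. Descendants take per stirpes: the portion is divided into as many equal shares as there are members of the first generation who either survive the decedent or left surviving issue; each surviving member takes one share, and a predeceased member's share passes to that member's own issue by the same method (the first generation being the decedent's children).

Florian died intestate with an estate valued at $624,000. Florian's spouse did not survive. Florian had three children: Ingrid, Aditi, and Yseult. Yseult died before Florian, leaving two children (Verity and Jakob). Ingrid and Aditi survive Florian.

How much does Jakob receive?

Jakob receives $104,000.

The entire $624,000 passes to the descendants.
That amount ($624,000) is divided into 3 shares of $208,000: Ingrid and Aditi each take $208,000; Yseult's $208,000 share passes to Yseult's issue.
Yseult's share ($208,000) is divided into 2 shares of $104,000: Verity and Jakob each take $104,000.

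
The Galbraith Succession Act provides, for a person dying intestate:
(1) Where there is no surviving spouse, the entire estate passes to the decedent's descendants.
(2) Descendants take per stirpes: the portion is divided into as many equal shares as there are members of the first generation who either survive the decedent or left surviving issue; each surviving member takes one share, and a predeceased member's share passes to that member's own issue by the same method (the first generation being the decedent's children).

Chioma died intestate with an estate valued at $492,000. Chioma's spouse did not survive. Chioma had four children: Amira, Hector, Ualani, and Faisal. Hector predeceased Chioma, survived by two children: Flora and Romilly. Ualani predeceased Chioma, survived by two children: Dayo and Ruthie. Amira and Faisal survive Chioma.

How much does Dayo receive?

The entire $492,000 passes to the descendants.
That amount ($492,000) is divided into 4 shares of $123,000: Amira and Faisal each take $123,000; Hector's $123,000 share passes to Hector's issue; Ualani's $123,000 share passes to Ualani's issue.
Hector's share ($123,000) is divided into 2 shares of $61,500: Flora and Romilly each take $61,500.
Ualani's share ($123,000) is divided into 2 shares of $61,500: Dayo and Ruthie each take $61,500.

Dayo receives $61,500.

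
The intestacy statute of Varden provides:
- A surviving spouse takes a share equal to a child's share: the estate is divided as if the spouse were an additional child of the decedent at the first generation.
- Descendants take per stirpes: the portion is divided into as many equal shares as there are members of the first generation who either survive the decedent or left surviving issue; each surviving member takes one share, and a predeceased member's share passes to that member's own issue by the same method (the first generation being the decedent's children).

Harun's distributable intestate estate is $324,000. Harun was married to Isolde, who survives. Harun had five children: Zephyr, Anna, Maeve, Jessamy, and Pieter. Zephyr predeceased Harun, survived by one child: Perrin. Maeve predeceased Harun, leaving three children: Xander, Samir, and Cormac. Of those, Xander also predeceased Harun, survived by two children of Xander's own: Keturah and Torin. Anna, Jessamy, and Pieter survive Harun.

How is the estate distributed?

The spouse counts as an additional share at the children's level, so there are 6 primary shares of $54,000. Isolde takes one such share ($54,000).
The children's combined portion ($270,000) is divided into 5 shares of $54,000: Anna, Jessamy, and Pieter each take $54,000; Zephyr's $54,000 share passes to Zephyr's issue; Maeve's $54,000 share passes to Maeve's issue.
Zephyr's share ($54,000) passes entirely to Perrin.
Maeve's share ($54,000) is divided into 3 shares of $18,000: Samir and Cormac each take $18,000; Xander's $18,000 share passes to Xander's issue.
Xander's share ($18,000) is divided into 2 shares of $9,000: Keturah and Torin each take $9,000.

Isolde: $54,000; Perrin: $54,000; Anna: $54,000; Keturah: $9,000; Torin: $9,000; Samir: $18,000; Cormac: $18,000; Jessamy: $54,000; Pieter: $54,000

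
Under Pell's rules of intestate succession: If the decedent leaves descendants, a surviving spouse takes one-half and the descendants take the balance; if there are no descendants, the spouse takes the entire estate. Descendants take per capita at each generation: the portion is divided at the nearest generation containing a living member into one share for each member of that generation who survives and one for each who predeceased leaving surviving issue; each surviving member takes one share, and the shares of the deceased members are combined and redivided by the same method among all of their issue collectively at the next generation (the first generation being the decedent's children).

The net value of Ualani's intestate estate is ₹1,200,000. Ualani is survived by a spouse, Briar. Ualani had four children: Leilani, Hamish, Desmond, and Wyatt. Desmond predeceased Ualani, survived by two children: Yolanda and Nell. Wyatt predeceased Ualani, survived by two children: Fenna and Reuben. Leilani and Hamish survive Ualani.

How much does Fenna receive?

Briar takes one-half of ₹1,200,000 = ₹600,000. The remaining ₹600,000 passes to the descendants.
The descendants' portion (₹600,000) is divided at the children's generation into 4 shares of ₹150,000. Leilani and Hamish each take ₹150,000. The 2 shares of the deceased (Desmond and Wyatt) are combined into a pool of ₹300,000.
That pool (₹300,000) is divided at the grandchildren's generation equally among Yolanda, Nell, Fenna, and Reuben: ₹75,000 each.

Fenna receives ₹75,000.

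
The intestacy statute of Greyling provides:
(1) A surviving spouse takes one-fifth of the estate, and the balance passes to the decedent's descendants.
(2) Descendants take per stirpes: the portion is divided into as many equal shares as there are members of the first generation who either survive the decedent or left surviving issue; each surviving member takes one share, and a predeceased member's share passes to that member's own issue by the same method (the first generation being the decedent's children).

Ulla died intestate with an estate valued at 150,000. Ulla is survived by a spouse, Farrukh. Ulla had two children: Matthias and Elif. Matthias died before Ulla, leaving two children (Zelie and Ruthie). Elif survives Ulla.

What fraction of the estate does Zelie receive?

Farrukh takes one-fifth of 150,000 = 30,000. The remaining 120,000 passes to the descendants.
The descendants' portion (120,000) is divided into 2 shares of 60,000: Elif takes 60,000; Matthias's 60,000 share passes to Matthias's issue.
Matthias's share (60,000) is divided into 2 shares of 30,000: Zelie and Ruthie each take 30,000.

Zelie receives 1/5 of the estate.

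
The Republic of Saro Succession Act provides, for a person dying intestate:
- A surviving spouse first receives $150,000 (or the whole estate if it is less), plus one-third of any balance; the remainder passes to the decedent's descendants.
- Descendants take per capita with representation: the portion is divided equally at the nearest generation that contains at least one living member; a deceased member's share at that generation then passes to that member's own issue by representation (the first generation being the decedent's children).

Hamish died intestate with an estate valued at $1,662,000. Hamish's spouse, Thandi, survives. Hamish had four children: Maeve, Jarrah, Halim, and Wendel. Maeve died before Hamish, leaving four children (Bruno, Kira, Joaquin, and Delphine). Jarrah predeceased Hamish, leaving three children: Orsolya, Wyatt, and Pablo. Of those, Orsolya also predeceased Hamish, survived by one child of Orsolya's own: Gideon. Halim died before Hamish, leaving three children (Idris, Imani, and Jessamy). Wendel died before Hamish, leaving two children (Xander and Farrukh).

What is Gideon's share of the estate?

Gideon receives $84,000.

Thandi first takes $150,000, leaving a balance of $1,512,000. Thandi then takes one-third of the balance ($504,000), for a total of $654,000. The remaining $1,008,000 passes to the descendants.
No child survives, so the initial division is made at the grandchildren's generation.
The descendants' portion ($1,008,000) is divided into 12 shares of $84,000: Bruno, Kira, Joaquin, Delphine, Wyatt, Pablo, Idris, Imani, Jessamy, Xander, and Farrukh each take $84,000; Orsolya's $84,000 share passes to Orsolya's issue.
Orsolya's share ($84,000) passes entirely to Gideon.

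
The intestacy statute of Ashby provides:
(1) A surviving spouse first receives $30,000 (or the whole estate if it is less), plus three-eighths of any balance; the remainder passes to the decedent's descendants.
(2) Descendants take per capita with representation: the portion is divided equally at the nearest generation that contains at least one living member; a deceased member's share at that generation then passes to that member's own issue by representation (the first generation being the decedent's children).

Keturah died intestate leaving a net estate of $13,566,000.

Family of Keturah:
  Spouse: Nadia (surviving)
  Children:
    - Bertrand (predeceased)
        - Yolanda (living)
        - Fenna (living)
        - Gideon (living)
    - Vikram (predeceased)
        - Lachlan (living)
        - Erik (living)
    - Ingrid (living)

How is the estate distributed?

Nadia first takes $30,000, leaving a balance of $13,536,000. Nadia then takes three-eighths of the balance ($5,076,000), for a total of $5,106,000. The remaining $8,460,000 passes to the descendants.
The descendants' portion ($8,460,000) is divided into 3 shares of $2,820,000: Ingrid takes $2,820,000; Bertrand's $2,820,000 share passes to Bertrand's issue; Vikram's $2,820,000 share passes to Vikram's issue.
Bertrand's share ($2,820,000) is divided into 3 shares of $940,000: Yolanda, Fenna, and Gideon each take $940,000.
Vikram's share ($2,820,000) is divided into 2 shares of $1,410,000: Lachlan and Erik each take $1,410,000.

Nadia: $5,106,000; Yolanda: $940,000; Fenna: $940,000; Gideon: $940,000; Lachlan: $1,410,000; Erik: $1,410,000; Ingrid: $2,820,000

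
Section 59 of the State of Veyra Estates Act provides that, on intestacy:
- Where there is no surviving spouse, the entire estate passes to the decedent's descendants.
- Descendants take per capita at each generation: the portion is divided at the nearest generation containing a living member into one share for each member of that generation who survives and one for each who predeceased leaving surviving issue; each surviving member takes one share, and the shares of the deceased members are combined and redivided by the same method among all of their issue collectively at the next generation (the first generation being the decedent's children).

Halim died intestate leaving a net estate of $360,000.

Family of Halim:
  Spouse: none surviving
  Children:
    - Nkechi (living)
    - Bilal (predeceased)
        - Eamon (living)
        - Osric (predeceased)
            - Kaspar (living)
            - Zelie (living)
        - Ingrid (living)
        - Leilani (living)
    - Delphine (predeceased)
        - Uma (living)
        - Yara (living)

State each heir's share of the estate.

The entire $360,000 passes to the descendants.
That amount ($360,000) is divided at the children's generation into 3 shares of $120,000. Nkechi takes $120,000. The 2 shares of the deceased (Bilal and Delphine) are combined into a pool of $240,000.
That pool ($240,000) is divided at the grandchildren's generation into 6 shares of $40,000. Eamon, Ingrid, Leilani, Uma, and Yara each take $40,000. The remaining share for the deceased Osric ($40,000) is carried to the next generation.
That pool ($40,000) is divided at the great-grandchildren's generation equally among Kaspar and Zelie: $20,000 each.

Nkechi: $120,000; Eamon: $40,000; Kaspar: $20,000; Zelie: $20,000; Ingrid: $40,000; Leilani: $40,000; Uma: $40,000; Yara: $40,000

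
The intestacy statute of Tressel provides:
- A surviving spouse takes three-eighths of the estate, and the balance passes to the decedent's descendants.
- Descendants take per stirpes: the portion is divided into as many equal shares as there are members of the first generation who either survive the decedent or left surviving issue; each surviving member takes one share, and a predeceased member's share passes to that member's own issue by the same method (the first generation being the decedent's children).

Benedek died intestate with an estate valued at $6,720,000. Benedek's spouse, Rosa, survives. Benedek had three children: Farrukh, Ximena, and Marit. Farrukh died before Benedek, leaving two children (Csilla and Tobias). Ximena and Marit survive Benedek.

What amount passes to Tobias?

Tobias receives $700,000.

Rosa takes three-eighths of $6,720,000 = $2,520,000. The remaining $4,200,000 passes to the descendants.
The descendants' portion ($4,200,000) is divided into 3 shares of $1,400,000: Ximena and Marit each take $1,400,000; Farrukh's $1,400,000 share passes to Farrukh's issue.
Farrukh's share ($1,400,000) is divided into 2 shares of $700,000: Csilla and Tobias each take $700,000.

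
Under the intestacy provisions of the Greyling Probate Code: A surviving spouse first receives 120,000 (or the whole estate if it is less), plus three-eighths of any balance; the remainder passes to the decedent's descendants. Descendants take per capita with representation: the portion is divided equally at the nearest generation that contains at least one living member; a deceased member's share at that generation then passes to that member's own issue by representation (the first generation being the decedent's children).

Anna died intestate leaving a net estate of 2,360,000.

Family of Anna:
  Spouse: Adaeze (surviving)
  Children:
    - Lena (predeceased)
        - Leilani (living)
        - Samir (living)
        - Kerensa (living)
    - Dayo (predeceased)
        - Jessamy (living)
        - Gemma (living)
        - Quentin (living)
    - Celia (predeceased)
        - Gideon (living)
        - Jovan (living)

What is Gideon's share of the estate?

Adaeze first takes 120,000, leaving a balance of 2,240,000. Adaeze then takes three-eighths of the balance (840,000), for a total of 960,000. The remaining 1,400,000 passes to the descendants.
No child survives, so the initial division is made at the grandchildren's generation.
The descendants' portion (1,400,000) is divided into 8 shares of 175,000: Leilani, Samir, Kerensa, Jessamy, Gemma, Quentin, Gideon, and Jovan each take 175,000.

Gideon receives 175,000.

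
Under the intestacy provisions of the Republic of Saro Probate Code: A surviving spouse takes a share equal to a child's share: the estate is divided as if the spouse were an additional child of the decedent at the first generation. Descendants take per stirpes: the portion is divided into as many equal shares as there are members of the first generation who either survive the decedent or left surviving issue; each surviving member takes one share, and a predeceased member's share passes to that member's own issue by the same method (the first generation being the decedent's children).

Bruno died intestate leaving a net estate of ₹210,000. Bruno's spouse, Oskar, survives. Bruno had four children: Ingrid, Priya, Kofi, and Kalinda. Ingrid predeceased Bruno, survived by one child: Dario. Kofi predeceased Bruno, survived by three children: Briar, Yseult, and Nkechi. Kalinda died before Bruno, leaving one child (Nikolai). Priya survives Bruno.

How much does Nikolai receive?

The spouse counts as an additional share at the children's level, so there are 5 primary shares of ₹42,000. Oskar takes one such share (₹42,000).
The children's combined portion (₹168,000) is divided into 4 shares of ₹42,000: Priya takes ₹42,000; Ingrid's ₹42,000 share passes to Ingrid's issue; Kofi's ₹42,000 share passes to Kofi's issue; Kalinda's ₹42,000 share passes to Kalinda's issue.
Ingrid's share (₹42,000) passes entirely to Dario.
Kofi's share (₹42,000) is divided into 3 shares of ₹14,000: Briar, Yseult, and Nkechi each take ₹14,000.
Kalinda's share (₹42,000) passes entirely to Nikolai.

Nikolai receives ₹42,000.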